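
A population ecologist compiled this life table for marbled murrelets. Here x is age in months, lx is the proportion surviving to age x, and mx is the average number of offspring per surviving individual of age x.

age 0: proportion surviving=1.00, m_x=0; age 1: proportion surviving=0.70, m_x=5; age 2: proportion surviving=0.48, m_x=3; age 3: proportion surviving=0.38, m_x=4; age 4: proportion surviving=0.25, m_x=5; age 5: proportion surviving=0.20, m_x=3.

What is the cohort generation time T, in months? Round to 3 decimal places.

lx·mx: 0, 3.5, 1.44, 1.52, 1.25, 0.6 → R0 = 8.31
x·lx·mx: 0, 3.5, 2.88, 4.56, 5, 3 → Σ = 18.94
T = 18.94 / 8.31 = 2.279182… → 2.279

2.279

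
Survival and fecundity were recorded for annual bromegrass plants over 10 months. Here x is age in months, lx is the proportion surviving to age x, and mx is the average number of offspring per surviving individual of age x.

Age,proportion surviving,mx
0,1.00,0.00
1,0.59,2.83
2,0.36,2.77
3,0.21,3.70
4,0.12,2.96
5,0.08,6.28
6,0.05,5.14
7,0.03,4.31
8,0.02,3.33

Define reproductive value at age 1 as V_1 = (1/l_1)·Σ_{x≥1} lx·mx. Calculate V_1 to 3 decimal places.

lx·mx for x ≥ 1: 1.6697, 0.9972, 0.777, 0.3552, 0.5024, 0.257, 0.1293, 0.0666 → sum = 4.7544
V_1 = 4.7544 / l_1 = 4.7544 / 0.59 = 8.058305… → 8.058

8.058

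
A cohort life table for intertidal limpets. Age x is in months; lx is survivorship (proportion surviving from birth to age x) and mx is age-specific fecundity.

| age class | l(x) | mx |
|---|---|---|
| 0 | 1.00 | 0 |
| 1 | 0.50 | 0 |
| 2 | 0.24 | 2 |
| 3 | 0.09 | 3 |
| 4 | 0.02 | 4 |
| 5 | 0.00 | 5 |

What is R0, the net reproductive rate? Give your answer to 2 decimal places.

lx·mx by age: 0, 0, 0.48, 0.27, 0.08, 0
R0 = Σ lx·mx = 0.83 → 0.83

0.83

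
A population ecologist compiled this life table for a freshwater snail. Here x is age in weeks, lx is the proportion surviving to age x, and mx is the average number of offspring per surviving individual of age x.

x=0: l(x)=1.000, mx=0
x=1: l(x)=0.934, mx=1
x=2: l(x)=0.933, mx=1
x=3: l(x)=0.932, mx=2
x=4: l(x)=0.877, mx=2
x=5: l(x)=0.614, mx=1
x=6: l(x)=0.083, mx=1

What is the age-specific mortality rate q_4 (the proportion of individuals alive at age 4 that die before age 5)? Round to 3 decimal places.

0.300

q_4 = (l_4 − l_5) / l_4 = (0.877 − 0.614) / 0.877
     = 0.263 / 0.877 = 0.299886… → 0.300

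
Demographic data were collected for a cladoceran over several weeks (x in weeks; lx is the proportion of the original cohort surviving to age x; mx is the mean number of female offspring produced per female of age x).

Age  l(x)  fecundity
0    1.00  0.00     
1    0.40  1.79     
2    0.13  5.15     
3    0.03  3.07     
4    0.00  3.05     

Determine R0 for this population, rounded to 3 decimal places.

lx·mx by age: 0, 0.716, 0.6695, 0.0921, 0
R0 = Σ lx·mx = 1.4776 → 1.478

1.478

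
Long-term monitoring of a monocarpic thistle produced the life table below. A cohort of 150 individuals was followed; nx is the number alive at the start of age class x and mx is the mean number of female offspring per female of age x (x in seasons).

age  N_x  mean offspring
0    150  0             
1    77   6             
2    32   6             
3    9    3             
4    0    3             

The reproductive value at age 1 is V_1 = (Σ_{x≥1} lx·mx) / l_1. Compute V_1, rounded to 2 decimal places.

8.84

lx = nx/n0 = nx/150: 1, 0.51333…, 0.21333…, 0.06, 0
lx·mx for x ≥ 1: 3.08…, 1.28…, 0.18, 0 → sum = 4.54…
V_1 = 4.54… / l_1 = 4.54… / 0.513333… = 8.844156… → 8.84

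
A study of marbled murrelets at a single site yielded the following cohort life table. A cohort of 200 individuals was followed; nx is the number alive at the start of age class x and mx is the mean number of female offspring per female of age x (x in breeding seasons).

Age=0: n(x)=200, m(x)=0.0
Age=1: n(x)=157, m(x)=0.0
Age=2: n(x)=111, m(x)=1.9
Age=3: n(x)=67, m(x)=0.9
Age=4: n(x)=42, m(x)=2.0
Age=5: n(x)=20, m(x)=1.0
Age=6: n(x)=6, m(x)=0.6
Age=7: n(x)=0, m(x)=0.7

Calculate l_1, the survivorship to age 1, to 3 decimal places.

0.785

l_1 = n_1/n_0 = 157/200 = 0.785 → 0.785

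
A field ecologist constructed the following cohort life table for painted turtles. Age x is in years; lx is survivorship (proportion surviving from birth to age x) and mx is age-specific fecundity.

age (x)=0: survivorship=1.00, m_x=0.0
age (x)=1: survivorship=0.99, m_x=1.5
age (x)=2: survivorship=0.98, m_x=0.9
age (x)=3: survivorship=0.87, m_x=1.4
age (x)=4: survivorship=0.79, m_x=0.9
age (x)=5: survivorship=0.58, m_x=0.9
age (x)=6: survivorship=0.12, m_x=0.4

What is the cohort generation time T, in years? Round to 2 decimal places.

lx·mx: 0, 1.485, 0.882, 1.218, 0.711, 0.522, 0.048 → R0 = 4.866
x·lx·mx: 0, 1.485, 1.764, 3.654, 2.844, 2.61, 0.288 → Σ = 12.645
T = 12.645 / 4.866 = 2.598644… → 2.60

2.60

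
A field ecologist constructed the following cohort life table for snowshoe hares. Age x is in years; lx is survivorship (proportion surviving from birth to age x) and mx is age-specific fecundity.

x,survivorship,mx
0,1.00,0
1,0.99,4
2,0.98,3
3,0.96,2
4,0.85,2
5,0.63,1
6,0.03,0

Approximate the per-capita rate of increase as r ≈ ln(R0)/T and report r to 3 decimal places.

R0 = Σ lx·mx = 0 + 3.96 + 2.94 + 1.92 + 1.7 + 0.63 + 0 = 11.15
Σ x·lx·mx = 25.55; T = 25.55/11.15 = 2.29148…
r ≈ ln(R0)/T = ln(11.15)/2.29148… = 1.05235… → 1.052

1.052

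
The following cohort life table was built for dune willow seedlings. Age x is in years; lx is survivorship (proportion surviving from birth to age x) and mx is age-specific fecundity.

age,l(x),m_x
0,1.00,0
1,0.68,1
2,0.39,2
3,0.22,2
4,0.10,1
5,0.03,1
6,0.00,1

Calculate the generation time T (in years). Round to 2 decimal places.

2.02

lx·mx: 0, 0.68, 0.78, 0.44, 0.1, 0.03, 0 → R0 = 2.03
x·lx·mx: 0, 0.68, 1.56, 1.32, 0.4, 0.15, 0 → Σ = 4.11
T = 4.11 / 2.03 = 2.024631… → 2.02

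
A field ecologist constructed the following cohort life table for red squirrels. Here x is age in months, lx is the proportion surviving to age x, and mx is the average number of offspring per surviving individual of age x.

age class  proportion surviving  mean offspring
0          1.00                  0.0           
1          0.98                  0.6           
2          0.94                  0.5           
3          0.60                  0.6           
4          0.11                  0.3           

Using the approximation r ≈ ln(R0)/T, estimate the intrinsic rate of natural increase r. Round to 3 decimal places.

R0 = Σ lx·mx = 0 + 0.588 + 0.47 + 0.36 + 0.033 = 1.451
Σ x·lx·mx = 2.74; T = 2.74/1.451 = 1.88835…
r ≈ ln(R0)/T = ln(1.451)/1.88835… = 0.19713… → 0.197

0.197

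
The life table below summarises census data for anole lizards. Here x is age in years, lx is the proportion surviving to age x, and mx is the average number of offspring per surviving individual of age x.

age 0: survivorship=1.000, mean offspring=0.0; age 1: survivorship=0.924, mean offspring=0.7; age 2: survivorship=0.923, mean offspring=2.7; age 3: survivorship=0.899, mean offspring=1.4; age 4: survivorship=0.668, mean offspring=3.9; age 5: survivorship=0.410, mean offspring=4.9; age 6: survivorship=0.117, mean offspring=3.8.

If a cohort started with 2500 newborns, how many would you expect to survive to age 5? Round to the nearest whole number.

1025

Expected survivors = N0 · l_5 = 2500 × 0.410 = 1025 → 1025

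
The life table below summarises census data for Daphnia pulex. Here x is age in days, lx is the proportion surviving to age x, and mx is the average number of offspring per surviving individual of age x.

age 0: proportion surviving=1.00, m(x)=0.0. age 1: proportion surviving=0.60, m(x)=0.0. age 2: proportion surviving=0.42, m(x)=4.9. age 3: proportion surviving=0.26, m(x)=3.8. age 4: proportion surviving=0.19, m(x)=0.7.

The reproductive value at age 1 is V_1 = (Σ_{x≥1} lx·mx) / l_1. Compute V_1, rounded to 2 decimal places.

lx·mx for x ≥ 1: 0, 2.058, 0.988, 0.133 → sum = 3.179
V_1 = 3.179 / l_1 = 3.179 / 0.6 = 5.298333… → 5.30

5.30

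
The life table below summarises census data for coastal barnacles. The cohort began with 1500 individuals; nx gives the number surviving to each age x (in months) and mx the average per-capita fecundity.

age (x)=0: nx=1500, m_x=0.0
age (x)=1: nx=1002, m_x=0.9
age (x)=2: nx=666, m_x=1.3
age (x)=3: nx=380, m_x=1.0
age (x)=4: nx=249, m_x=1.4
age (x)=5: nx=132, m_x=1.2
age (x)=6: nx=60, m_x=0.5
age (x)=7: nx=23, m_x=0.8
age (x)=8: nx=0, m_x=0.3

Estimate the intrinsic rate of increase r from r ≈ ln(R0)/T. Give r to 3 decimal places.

0.254

lx = nx/n0 = nx/1500: 1, 0.668, 0.444, 0.25333…, 0.166, 0.088, 0.04, 0.01533…, 0
R0 = Σ lx·mx = 0 + 0.6012 + 0.5772 + 0.25333… + 0.2324 + 0.1056 + 0.02 + 0.01227… + 0 = 1.802…
Σ x·lx·mx = 4.179067…; T = 4.179067…/1.802… = 2.31913…
r ≈ ln(R0)/T = ln(1.802…)/2.31913… = 0.25393… → 0.254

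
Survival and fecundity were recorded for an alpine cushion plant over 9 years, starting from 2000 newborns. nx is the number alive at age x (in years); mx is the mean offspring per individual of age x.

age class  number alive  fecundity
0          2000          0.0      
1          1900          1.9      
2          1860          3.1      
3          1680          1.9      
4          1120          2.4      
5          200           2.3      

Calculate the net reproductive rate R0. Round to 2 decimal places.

lx = nx/n0 = nx/2000: 1, 0.95, 0.93, 0.84, 0.56, 0.1
lx·mx by age: 0, 1.805, 2.883, 1.596, 1.344, 0.23
R0 = Σ lx·mx = 7.858 → 7.86

7.86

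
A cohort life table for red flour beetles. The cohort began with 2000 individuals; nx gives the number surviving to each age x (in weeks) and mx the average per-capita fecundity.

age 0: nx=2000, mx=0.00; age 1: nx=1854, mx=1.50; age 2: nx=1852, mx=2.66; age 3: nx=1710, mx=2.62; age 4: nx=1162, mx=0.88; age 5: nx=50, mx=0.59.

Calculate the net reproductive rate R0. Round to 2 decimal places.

6.62

lx = nx/n0 = nx/2000: 1, 0.927, 0.926, 0.855, 0.581, 0.025
lx·mx by age: 0, 1.3905, 2.46316, 2.2401, 0.51128, 0.01475
R0 = Σ lx·mx = 6.61979 → 6.62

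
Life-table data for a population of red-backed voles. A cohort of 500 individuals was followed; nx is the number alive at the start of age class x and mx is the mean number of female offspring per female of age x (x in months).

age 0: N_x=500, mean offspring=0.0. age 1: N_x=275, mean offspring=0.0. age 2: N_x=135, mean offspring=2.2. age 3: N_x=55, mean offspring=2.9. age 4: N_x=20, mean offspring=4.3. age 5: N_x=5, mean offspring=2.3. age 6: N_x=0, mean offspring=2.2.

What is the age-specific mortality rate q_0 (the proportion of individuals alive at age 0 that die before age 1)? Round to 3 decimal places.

0.450

lx = nx/n0 = nx/500: 1, 0.55, 0.27, 0.11, 0.04, 0.01, 0
q_0 = (l_0 − l_1) / l_0 = (1 − 0.55) / 1
     = 0.45 / 1 = 0.45 → 0.450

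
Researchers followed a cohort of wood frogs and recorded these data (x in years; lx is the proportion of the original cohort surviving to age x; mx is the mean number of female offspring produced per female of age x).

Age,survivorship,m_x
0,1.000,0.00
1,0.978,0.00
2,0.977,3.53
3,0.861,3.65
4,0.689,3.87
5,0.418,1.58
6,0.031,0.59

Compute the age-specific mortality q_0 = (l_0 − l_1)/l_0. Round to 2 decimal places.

q_0 = (l_0 − l_1) / l_0 = (1 − 0.978) / 1
     = 0.022 / 1 = 0.022 → 0.02

0.02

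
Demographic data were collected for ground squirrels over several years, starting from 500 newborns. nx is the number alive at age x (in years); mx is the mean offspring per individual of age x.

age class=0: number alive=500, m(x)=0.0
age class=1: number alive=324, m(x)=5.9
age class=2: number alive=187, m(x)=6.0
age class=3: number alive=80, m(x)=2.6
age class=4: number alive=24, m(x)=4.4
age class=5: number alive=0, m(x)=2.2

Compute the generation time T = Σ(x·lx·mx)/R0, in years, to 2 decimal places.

1.55

lx = nx/n0 = nx/500: 1, 0.648, 0.374, 0.16, 0.048, 0
lx·mx: 0, 3.8232, 2.244, 0.416, 0.2112, 0 → R0 = 6.6944
x·lx·mx: 0, 3.8232, 4.488, 1.248, 0.8448, 0 → Σ = 10.404
T = 10.404 / 6.6944 = 1.554135… → 1.55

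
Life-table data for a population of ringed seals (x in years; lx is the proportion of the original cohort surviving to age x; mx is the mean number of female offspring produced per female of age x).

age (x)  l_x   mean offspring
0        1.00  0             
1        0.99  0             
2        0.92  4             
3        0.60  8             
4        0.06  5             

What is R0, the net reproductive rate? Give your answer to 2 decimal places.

8.78

lx·mx by age: 0, 0, 3.68, 4.8, 0.3
R0 = Σ lx·mx = 8.78 → 8.78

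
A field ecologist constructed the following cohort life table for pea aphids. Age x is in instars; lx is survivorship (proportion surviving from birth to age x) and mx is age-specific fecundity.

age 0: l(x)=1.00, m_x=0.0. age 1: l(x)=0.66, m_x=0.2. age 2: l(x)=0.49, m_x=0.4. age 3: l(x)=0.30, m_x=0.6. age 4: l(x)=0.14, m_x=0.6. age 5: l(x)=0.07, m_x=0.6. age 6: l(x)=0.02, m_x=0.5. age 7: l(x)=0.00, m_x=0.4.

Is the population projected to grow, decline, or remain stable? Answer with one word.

declining

R0 = Σ lx·mx = 0 + 0.132 + 0.196 + 0.18 + 0.084 + 0.042 + 0.01 + 0 = 0.644
R0 < 1, so the population is declining.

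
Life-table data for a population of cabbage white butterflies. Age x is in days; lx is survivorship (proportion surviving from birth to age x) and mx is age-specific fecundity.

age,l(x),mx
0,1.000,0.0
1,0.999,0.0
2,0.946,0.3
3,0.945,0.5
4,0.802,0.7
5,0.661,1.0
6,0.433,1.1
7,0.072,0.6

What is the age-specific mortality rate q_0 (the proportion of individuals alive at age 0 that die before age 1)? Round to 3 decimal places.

q_0 = (l_0 − l_1) / l_0 = (1 − 0.999) / 1
     = 0.001 / 1 = 0.001 → 0.001

0.001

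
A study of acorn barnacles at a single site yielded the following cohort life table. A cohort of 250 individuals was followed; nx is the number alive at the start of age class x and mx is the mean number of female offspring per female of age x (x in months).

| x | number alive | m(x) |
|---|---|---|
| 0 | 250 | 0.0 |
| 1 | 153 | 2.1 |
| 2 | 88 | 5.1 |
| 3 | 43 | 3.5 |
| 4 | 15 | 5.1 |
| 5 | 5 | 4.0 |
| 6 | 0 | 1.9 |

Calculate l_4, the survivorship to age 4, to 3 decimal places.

l_4 = n_4/n_0 = 15/250 = 0.06 → 0.060

0.060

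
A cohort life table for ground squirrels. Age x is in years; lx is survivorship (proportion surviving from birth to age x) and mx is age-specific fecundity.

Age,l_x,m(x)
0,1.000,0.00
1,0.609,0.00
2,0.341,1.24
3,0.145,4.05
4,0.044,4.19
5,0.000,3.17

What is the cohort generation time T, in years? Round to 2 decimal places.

2.80

lx·mx: 0, 0, 0.42284, 0.58725, 0.18436, 0 → R0 = 1.19445
x·lx·mx: 0, 0, 0.84568, 1.76175, 0.73744, 0 → Σ = 3.34487
T = 3.34487 / 1.19445 = 2.800343… → 2.80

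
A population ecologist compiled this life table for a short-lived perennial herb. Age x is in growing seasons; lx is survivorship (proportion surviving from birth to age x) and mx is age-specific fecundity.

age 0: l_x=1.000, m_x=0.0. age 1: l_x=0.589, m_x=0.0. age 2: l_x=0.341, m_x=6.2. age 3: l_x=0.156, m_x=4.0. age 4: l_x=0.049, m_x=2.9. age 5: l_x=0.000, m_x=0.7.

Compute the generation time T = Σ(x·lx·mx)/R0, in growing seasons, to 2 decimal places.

2.32

lx·mx: 0, 0, 2.1142, 0.624, 0.1421, 0 → R0 = 2.8803
x·lx·mx: 0, 0, 4.2284, 1.872, 0.5684, 0 → Σ = 6.6688
T = 6.6688 / 2.8803 = 2.315314… → 2.32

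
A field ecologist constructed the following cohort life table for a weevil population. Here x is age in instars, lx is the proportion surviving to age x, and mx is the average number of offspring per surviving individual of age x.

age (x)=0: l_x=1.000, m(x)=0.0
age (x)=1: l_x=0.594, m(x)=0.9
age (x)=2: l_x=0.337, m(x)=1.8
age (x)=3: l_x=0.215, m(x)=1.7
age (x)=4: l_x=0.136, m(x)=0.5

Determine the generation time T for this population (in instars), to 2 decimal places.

lx·mx: 0, 0.5346, 0.6066, 0.3655, 0.068 → R0 = 1.5747
x·lx·mx: 0, 0.5346, 1.2132, 1.0965, 0.272 → Σ = 3.1163
T = 3.1163 / 1.5747 = 1.97898… → 1.98

1.98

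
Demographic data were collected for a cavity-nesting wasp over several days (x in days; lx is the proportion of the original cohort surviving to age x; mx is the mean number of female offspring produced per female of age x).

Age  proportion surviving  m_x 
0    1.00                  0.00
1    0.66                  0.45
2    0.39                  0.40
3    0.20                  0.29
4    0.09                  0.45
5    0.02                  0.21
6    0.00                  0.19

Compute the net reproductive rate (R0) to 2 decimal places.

lx·mx by age: 0, 0.297, 0.156, 0.058, 0.0405, 0.0042, 0
R0 = Σ lx·mx = 0.5557 → 0.56

0.56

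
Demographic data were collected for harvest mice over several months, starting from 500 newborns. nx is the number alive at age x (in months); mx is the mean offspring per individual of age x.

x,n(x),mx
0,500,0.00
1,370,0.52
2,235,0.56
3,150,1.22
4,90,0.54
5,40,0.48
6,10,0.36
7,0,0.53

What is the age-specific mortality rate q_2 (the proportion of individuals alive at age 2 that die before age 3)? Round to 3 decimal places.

lx = nx/n0 = nx/500: 1, 0.74, 0.47, 0.3, 0.18, 0.08, 0.02, 0
q_2 = (l_2 − l_3) / l_2 = (0.47 − 0.3) / 0.47
     = 0.17 / 0.47 = 0.361702… → 0.362

0.362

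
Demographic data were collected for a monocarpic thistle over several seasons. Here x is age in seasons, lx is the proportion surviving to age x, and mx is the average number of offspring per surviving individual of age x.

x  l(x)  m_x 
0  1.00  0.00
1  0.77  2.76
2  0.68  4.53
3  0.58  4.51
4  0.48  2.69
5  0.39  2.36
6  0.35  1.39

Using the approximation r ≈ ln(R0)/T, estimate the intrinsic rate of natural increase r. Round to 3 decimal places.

0.859

R0 = Σ lx·mx = 0 + 2.1252 + 3.0804 + 2.6158 + 1.2912 + 0.9204 + 0.4865 = 10.5195
Σ x·lx·mx = 28.8192; T = 28.8192/10.5195 = 2.7396…
r ≈ ln(R0)/T = ln(10.5195)/2.7396… = 0.85897… → 0.859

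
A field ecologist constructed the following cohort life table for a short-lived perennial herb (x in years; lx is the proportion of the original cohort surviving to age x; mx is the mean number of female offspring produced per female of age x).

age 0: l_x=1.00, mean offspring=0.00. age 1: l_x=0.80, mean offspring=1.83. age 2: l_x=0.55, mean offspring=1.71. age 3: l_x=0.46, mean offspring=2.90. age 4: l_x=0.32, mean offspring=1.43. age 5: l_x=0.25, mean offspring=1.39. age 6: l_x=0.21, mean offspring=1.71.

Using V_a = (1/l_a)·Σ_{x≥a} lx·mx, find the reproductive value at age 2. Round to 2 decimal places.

lx·mx for x ≥ 2: 0.9405, 1.334, 0.4576, 0.3475, 0.3591 → sum = 3.4387
V_2 = 3.4387 / l_2 = 3.4387 / 0.55 = 6.252182… → 6.25

6.25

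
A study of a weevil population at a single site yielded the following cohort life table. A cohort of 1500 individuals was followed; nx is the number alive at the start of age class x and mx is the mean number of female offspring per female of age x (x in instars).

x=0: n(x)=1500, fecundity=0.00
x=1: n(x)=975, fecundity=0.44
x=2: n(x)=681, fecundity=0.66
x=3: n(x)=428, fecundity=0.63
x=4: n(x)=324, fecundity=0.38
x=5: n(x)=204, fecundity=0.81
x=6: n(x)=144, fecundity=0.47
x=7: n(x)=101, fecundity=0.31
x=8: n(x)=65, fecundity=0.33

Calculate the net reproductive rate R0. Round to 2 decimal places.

lx = nx/n0 = nx/1500: 1, 0.65, 0.454, 0.28533…, 0.216, 0.136, 0.096, 0.06733…, 0.04333…
lx·mx by age: 0, 0.286, 0.29964, 0.17976…, 0.08208, 0.11016, 0.04512, 0.020873…, 0.0143…
R0 = Σ lx·mx = 1.037933… → 1.04

1.04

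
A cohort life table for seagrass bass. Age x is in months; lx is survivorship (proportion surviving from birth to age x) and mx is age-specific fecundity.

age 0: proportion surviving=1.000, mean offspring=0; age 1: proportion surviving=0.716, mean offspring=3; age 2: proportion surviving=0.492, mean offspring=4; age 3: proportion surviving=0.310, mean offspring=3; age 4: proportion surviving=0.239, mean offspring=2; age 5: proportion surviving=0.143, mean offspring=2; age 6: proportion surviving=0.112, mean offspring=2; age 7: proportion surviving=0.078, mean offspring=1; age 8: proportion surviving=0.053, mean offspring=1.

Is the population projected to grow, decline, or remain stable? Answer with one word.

growing

R0 = Σ lx·mx = 0 + 2.148 + 1.968 + 0.93 + 0.478 + 0.286 + 0.224 + 0.078 + 0.053 = 6.165
R0 > 1, so the population is growing.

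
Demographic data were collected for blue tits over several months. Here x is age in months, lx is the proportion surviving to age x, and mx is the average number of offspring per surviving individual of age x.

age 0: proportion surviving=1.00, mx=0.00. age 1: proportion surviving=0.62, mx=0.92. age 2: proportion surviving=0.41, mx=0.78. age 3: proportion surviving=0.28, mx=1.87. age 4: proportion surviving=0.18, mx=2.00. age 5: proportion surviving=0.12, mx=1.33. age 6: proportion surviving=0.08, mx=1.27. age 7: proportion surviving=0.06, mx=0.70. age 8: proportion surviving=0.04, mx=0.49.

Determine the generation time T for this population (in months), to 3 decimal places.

lx·mx: 0, 0.5704, 0.3198, 0.5236, 0.36, 0.1596, 0.1016, 0.042, 0.0196 → R0 = 2.0966
x·lx·mx: 0, 0.5704, 0.6396, 1.5708, 1.44, 0.798, 0.6096, 0.294, 0.1568 → Σ = 6.0792
T = 6.0792 / 2.0966 = 2.899552… → 2.900

2.900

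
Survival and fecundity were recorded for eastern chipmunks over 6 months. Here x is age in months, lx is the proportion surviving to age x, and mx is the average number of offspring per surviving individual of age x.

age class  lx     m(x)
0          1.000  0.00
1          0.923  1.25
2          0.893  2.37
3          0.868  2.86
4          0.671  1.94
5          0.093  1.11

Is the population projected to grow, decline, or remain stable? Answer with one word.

R0 = Σ lx·mx = 0 + 1.15375 + 2.11641 + 2.48248 + 1.30174 + 0.10323 = 7.15761
R0 > 1, so the population is growing.

growing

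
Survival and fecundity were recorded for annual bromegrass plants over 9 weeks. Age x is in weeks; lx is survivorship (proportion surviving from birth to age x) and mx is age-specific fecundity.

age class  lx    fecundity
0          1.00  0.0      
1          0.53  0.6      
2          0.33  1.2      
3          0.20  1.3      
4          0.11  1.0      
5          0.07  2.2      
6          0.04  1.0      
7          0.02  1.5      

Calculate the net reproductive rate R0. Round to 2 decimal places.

1.31

lx·mx by age: 0, 0.318, 0.396, 0.26, 0.11, 0.154, 0.04, 0.03
R0 = Σ lx·mx = 1.308 → 1.31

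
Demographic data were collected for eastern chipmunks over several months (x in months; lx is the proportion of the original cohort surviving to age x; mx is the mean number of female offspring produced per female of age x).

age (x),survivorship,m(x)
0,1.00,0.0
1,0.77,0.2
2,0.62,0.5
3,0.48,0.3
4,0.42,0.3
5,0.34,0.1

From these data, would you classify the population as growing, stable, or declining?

R0 = Σ lx·mx = 0 + 0.154 + 0.31 + 0.144 + 0.126 + 0.034 = 0.768
R0 < 1, so the population is declining.

declining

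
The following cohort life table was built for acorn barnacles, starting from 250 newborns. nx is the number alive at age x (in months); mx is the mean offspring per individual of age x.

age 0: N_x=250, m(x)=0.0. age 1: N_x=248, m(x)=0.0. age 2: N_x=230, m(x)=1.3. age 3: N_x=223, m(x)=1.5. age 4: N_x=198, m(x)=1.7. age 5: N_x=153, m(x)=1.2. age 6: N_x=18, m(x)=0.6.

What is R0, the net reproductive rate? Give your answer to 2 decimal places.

4.66

lx = nx/n0 = nx/250: 1, 0.992, 0.92, 0.892, 0.792, 0.612, 0.072
lx·mx by age: 0, 0, 1.196, 1.338, 1.3464, 0.7344, 0.0432
R0 = Σ lx·mx = 4.658 → 4.66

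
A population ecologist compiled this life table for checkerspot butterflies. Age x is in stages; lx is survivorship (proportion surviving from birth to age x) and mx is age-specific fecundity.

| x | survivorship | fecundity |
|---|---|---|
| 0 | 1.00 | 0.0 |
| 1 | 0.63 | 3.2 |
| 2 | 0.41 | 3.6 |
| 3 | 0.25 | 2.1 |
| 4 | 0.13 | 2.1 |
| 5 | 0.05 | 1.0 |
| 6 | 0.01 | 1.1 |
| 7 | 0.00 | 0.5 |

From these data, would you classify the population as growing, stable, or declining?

growing

R0 = Σ lx·mx = 0 + 2.016 + 1.476 + 0.525 + 0.273 + 0.05 + 0.011 + 0 = 4.351
R0 > 1, so the population is growing.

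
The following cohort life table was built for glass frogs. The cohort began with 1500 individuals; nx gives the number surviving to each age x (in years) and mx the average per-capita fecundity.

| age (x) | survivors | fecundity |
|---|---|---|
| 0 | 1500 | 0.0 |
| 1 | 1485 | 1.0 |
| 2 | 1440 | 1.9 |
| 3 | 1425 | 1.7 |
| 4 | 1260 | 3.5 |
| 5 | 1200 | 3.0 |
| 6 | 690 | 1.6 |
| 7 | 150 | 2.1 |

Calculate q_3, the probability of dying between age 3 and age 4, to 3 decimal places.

lx = nx/n0 = nx/1500: 1, 0.99, 0.96, 0.95, 0.84, 0.8, 0.46, 0.1
q_3 = (l_3 − l_4) / l_3 = (0.95 − 0.84) / 0.95
     = 0.11 / 0.95 = 0.115789… → 0.116

0.116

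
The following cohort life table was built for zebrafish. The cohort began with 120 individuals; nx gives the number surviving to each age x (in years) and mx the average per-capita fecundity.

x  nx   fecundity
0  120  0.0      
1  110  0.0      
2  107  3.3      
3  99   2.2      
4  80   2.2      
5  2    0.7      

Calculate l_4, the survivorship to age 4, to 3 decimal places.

l_4 = n_4/n_0 = 80/120 = 0.666667… → 0.667

0.667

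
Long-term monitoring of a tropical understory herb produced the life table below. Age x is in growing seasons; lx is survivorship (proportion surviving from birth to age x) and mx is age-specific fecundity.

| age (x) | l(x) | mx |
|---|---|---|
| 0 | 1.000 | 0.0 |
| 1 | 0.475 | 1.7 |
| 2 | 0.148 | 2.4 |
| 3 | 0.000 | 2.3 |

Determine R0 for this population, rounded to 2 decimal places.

1.16

lx·mx by age: 0, 0.8075, 0.3552, 0
R0 = Σ lx·mx = 1.1627 → 1.16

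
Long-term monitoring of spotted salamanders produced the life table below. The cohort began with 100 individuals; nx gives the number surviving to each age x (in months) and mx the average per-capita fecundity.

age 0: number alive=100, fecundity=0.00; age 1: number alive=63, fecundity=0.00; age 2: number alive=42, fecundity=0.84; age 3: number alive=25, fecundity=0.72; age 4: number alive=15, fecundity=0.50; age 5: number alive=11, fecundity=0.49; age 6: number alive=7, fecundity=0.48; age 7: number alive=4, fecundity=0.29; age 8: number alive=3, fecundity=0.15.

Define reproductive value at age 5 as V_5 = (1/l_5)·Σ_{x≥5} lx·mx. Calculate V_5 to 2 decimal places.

0.94

lx = nx/n0 = nx/100: 1, 0.63, 0.42, 0.25, 0.15, 0.11, 0.07, 0.04, 0.03
lx·mx for x ≥ 5: 0.0539, 0.0336, 0.0116, 0.0045 → sum = 0.1036
V_5 = 0.1036 / l_5 = 0.1036 / 0.11 = 0.941818… → 0.94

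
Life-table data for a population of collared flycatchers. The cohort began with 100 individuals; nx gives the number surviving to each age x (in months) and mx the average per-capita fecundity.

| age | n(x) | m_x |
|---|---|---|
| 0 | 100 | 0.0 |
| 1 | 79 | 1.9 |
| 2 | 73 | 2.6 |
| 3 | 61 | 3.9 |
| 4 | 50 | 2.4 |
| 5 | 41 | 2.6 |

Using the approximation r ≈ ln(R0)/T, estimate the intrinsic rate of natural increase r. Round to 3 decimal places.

lx = nx/n0 = nx/100: 1, 0.79, 0.73, 0.61, 0.5, 0.41
R0 = Σ lx·mx = 0 + 1.501 + 1.898 + 2.379 + 1.2 + 1.066 = 8.044
Σ x·lx·mx = 22.564; T = 22.564/8.044 = 2.80507…
r ≈ ln(R0)/T = ln(8.044)/2.80507… = 0.74327… → 0.743

0.743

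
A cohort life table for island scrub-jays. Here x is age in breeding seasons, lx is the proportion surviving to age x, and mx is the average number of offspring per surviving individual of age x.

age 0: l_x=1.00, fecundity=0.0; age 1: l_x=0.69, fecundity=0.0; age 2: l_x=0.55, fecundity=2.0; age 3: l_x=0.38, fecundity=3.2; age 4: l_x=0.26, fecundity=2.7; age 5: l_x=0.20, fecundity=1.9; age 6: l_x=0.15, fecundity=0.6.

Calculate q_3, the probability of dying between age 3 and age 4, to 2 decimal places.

0.32

q_3 = (l_3 − l_4) / l_3 = (0.38 − 0.26) / 0.38
     = 0.12 / 0.38 = 0.315789… → 0.32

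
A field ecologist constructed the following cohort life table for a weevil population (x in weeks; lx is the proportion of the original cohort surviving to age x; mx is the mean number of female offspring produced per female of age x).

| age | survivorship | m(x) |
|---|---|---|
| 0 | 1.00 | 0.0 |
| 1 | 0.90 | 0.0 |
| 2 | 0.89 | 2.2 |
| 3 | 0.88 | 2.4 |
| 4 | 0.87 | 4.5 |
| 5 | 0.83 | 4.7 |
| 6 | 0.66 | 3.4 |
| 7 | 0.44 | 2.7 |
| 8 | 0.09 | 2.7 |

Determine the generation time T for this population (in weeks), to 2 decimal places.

lx·mx: 0, 0, 1.958, 2.112, 3.915, 3.901, 2.244, 1.188, 0.243 → R0 = 15.561
x·lx·mx: 0, 0, 3.916, 6.336, 15.66, 19.505, 13.464, 8.316, 1.944 → Σ = 69.141
T = 69.141 / 15.561 = 4.443223… → 4.44

4.44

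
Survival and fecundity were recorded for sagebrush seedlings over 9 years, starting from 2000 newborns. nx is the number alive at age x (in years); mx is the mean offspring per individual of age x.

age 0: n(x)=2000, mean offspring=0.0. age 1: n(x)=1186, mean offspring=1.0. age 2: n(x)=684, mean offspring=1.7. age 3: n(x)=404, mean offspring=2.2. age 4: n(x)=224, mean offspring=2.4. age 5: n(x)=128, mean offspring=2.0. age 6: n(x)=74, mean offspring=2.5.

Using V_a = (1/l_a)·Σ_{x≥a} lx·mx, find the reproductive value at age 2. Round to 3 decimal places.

4.430

lx = nx/n0 = nx/2000: 1, 0.593, 0.342, 0.202, 0.112, 0.064, 0.037
lx·mx for x ≥ 2: 0.5814, 0.4444, 0.2688, 0.128, 0.0925 → sum = 1.5151
V_2 = 1.5151 / l_2 = 1.5151 / 0.342 = 4.430117… → 4.430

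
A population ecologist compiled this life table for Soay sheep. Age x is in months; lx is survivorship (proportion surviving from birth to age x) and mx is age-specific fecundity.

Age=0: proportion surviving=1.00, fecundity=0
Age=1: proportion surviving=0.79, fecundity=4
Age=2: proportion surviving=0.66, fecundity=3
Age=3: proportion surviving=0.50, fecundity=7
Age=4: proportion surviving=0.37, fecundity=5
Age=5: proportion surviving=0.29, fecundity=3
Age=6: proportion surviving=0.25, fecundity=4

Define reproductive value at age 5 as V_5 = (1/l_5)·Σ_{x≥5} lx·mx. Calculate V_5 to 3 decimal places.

6.448

lx·mx for x ≥ 5: 0.87, 1 → sum = 1.87
V_5 = 1.87 / l_5 = 1.87 / 0.29 = 6.448276… → 6.448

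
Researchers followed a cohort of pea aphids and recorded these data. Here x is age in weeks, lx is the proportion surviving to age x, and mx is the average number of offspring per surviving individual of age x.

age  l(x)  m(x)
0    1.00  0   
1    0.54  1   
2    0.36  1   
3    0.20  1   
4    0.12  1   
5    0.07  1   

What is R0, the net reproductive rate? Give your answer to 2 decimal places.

lx·mx by age: 0, 0.54, 0.36, 0.2, 0.12, 0.07
R0 = Σ lx·mx = 1.29 → 1.29

1.29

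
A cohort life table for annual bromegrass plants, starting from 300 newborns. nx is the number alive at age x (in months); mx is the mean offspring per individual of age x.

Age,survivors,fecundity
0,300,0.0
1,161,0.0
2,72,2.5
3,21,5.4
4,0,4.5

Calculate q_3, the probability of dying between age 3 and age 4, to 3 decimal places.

lx = nx/n0 = nx/300: 1, 0.53667…, 0.24, 0.07, 0
q_3 = (l_3 − l_4) / l_3 = (0.07 − 0) / 0.07
     = 0.07 / 0.07 = 1 → 1.000

1.000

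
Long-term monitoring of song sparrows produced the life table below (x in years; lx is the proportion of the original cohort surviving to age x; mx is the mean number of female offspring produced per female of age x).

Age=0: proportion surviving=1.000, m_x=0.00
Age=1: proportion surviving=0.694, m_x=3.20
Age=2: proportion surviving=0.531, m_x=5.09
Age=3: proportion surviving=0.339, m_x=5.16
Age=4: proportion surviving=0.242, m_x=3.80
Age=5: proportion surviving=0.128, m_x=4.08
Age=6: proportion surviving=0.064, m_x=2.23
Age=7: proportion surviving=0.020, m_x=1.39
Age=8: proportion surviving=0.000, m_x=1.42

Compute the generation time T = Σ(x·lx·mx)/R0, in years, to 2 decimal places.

lx·mx: 0, 2.2208, 2.70279, 1.74924, 0.9196, 0.52224, 0.14272, 0.0278, 0 → R0 = 8.28519
x·lx·mx: 0, 2.2208, 5.40558, 5.24772, 3.6784, 2.6112, 0.85632, 0.1946, 0 → Σ = 20.21462
T = 20.21462 / 8.28519 = 2.43985… → 2.44

2.44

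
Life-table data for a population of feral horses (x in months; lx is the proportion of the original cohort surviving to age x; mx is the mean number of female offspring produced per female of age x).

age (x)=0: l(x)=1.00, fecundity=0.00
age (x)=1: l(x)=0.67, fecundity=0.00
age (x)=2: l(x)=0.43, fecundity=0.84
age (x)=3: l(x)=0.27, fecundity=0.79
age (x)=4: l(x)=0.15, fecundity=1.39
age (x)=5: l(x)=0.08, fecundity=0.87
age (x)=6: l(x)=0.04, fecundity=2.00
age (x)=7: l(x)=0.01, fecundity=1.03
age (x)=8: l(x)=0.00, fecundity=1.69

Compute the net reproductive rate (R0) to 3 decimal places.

0.943

lx·mx by age: 0, 0, 0.3612, 0.2133, 0.2085, 0.0696, 0.08, 0.0103, 0
R0 = Σ lx·mx = 0.9429 → 0.943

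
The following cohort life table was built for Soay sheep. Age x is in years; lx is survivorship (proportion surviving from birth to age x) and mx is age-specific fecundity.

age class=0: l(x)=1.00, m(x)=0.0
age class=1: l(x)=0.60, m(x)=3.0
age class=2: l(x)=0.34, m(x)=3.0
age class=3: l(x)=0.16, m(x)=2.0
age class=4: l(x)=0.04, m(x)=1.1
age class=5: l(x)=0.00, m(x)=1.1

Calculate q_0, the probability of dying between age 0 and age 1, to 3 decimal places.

q_0 = (l_0 − l_1) / l_0 = (1 − 0.6) / 1
     = 0.4 / 1 = 0.4 → 0.400

0.400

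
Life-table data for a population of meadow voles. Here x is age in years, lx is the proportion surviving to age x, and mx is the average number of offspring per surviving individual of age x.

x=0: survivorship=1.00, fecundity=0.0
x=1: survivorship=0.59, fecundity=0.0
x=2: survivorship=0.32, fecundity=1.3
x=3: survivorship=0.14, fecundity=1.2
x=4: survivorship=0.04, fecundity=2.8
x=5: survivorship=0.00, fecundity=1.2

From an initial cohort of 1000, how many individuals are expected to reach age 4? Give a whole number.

40

Expected survivors = N0 · l_4 = 1000 × 0.04 = 40 → 40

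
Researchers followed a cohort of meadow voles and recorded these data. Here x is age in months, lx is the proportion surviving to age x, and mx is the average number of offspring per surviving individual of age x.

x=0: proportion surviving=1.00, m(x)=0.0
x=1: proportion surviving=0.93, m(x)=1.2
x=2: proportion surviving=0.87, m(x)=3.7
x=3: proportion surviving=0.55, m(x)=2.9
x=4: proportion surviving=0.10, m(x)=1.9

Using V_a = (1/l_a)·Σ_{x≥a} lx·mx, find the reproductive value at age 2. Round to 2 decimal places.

lx·mx for x ≥ 2: 3.219, 1.595, 0.19 → sum = 5.004
V_2 = 5.004 / l_2 = 5.004 / 0.87 = 5.751724… → 5.75

5.75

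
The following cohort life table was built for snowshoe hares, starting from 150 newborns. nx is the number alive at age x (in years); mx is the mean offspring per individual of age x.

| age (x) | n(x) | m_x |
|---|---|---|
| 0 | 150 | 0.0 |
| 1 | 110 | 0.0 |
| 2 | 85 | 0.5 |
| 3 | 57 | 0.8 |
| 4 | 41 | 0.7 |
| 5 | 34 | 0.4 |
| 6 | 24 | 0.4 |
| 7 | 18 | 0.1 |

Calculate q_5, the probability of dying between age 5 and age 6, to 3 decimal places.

lx = nx/n0 = nx/150: 1, 0.73333…, 0.56667…, 0.38, 0.27333…, 0.22667…, 0.16, 0.12
q_5 = (l_5 − l_6) / l_5 = (0.226667… − 0.16) / 0.226667…
     = 0.066667… / 0.226667… = 0.294118… → 0.294

0.294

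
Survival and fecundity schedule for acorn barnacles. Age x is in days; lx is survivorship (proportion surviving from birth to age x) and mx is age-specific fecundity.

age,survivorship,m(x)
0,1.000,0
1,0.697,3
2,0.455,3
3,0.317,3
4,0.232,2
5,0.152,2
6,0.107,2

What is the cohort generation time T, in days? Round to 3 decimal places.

lx·mx: 0, 2.091, 1.365, 0.951, 0.464, 0.304, 0.214 → R0 = 5.389
x·lx·mx: 0, 2.091, 2.73, 2.853, 1.856, 1.52, 1.284 → Σ = 12.334
T = 12.334 / 5.389 = 2.288736… → 2.289

2.289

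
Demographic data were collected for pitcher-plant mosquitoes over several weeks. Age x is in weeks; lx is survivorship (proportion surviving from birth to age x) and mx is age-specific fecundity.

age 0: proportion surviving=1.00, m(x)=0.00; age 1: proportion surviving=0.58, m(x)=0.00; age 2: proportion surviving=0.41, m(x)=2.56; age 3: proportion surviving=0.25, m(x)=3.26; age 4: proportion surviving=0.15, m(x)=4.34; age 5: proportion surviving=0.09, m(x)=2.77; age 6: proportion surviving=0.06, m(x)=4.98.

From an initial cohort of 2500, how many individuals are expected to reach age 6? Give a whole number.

150

Expected survivors = N0 · l_6 = 2500 × 0.06 = 150 → 150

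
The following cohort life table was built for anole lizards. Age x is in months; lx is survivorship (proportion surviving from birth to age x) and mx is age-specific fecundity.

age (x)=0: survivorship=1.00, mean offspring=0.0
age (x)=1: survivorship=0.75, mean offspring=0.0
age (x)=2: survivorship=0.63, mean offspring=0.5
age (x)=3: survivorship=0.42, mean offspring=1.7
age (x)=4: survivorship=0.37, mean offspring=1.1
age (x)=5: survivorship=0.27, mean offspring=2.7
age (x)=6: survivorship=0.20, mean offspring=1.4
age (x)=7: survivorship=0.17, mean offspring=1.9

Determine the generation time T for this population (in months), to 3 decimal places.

4.330

lx·mx: 0, 0, 0.315, 0.714, 0.407, 0.729, 0.28, 0.323 → R0 = 2.768
x·lx·mx: 0, 0, 0.63, 2.142, 1.628, 3.645, 1.68, 2.261 → Σ = 11.986
T = 11.986 / 2.768 = 4.330202… → 4.330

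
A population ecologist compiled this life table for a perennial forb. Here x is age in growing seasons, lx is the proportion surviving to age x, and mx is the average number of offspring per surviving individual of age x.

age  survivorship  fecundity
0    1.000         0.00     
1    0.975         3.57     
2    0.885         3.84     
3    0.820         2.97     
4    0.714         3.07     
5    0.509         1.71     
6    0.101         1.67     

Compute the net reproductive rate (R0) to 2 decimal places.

lx·mx by age: 0, 3.48075, 3.3984, 2.4354, 2.19198, 0.87039, 0.16867
R0 = Σ lx·mx = 12.54559 → 12.55

12.55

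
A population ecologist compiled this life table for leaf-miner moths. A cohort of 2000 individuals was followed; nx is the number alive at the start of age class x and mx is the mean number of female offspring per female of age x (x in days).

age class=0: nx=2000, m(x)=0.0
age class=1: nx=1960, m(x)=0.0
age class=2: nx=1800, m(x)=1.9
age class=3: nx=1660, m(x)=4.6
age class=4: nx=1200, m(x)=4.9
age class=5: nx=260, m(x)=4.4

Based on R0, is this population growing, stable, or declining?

lx = nx/n0 = nx/2000: 1, 0.98, 0.9, 0.83, 0.6, 0.13
R0 = Σ lx·mx = 0 + 0 + 1.71 + 3.818 + 2.94 + 0.572 = 9.04
R0 > 1, so the population is growing.

growing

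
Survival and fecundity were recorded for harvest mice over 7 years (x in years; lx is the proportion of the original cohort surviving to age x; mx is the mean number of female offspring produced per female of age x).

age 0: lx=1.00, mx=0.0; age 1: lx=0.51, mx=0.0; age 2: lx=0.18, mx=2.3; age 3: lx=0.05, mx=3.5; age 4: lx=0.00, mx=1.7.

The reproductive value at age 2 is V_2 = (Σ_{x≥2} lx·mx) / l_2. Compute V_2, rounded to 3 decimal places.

lx·mx for x ≥ 2: 0.414, 0.175, 0 → sum = 0.589
V_2 = 0.589 / l_2 = 0.589 / 0.18 = 3.272222… → 3.272

3.272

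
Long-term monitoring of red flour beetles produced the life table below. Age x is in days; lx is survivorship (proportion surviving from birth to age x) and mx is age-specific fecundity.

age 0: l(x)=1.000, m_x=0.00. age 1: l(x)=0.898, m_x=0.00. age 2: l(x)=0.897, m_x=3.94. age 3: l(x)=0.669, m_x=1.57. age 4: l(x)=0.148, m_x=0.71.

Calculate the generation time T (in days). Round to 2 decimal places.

lx·mx: 0, 0, 3.53418, 1.05033, 0.10508 → R0 = 4.68959
x·lx·mx: 0, 0, 7.06836, 3.15099, 0.42032 → Σ = 10.63967
T = 10.63967 / 4.68959 = 2.268785… → 2.27

2.27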